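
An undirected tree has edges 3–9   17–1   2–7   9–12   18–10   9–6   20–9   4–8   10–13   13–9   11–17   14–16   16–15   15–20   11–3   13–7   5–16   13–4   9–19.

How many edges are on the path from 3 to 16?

4

The path is 3 - 9 - 20 - 15 - 16, which has 4 edges.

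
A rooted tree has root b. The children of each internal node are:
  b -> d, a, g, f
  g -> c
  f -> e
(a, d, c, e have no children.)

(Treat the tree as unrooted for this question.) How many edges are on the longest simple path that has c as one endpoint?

4

Distances from c peak at 4, attained at e.
c-g-b-f-e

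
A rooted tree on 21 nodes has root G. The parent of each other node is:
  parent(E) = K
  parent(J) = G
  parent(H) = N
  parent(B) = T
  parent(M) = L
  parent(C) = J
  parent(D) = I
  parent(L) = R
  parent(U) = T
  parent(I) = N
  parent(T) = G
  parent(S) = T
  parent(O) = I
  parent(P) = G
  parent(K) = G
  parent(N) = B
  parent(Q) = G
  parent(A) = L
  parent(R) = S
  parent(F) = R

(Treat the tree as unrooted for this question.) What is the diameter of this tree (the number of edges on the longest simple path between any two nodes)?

Starting from O, a farthest node is A at distance 8.
One longest path: O - I - N - B - T - S - R - L - A.
So the diameter is 8.

8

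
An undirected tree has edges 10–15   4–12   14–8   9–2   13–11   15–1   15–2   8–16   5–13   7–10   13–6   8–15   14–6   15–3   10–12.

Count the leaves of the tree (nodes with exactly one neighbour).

The leaves are 1, 3, 4, 5, 7, 9, 11, 16.
That is 8 leaves.

8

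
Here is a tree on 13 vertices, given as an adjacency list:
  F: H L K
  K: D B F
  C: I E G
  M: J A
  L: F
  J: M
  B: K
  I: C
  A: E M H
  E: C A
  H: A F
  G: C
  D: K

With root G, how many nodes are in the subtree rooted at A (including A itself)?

9

The subtree rooted at A contains: A, H, M, F, J, K, L, B, D — 9 nodes.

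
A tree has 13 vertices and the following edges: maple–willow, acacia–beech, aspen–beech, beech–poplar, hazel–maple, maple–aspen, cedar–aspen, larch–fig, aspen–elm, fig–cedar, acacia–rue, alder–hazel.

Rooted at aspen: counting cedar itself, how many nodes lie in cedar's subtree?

3

cedar's subtree: {cedar, fig, larch}, size 3.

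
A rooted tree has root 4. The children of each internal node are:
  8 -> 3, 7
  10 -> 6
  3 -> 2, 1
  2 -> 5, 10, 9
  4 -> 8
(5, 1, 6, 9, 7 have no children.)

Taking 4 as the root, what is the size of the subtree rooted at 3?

The subtree rooted at 3 contains: 3, 2, 1, 10, 9, 5, 6 — 7 nodes.

7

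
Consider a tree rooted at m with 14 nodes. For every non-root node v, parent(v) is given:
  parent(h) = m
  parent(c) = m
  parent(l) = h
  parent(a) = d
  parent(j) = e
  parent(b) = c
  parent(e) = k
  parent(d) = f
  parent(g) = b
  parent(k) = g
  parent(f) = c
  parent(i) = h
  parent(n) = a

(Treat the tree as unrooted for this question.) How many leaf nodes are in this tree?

4

The leaves are i, j, l, n.
That is 4 leaves.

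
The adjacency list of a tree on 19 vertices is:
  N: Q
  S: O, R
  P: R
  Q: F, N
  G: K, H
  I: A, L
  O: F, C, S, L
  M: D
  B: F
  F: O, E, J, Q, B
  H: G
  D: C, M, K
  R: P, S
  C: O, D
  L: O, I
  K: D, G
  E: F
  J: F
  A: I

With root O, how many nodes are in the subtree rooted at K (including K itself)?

Descendants of K (including itself): K, G, H. That's 3.

3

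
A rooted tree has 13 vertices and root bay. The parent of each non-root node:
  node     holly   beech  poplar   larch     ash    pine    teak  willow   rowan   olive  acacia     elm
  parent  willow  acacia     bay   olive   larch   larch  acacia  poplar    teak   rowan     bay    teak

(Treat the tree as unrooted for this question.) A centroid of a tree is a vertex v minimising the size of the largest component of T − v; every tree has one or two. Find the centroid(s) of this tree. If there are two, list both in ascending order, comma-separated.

teak

If teak is removed the pieces have sizes 6, 5, 1, all ≤ ⌊13/2⌋ = 6.
No neighbour of teak does as well, so teak is the unique centroid.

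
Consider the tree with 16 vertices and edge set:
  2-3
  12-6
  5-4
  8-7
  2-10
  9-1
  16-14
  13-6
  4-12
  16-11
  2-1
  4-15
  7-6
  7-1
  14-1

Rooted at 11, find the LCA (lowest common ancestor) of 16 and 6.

16's ancestor chain is 16, 11 and 6's is 6, 7, 1, 14, 16, 11; they first meet at 16.

16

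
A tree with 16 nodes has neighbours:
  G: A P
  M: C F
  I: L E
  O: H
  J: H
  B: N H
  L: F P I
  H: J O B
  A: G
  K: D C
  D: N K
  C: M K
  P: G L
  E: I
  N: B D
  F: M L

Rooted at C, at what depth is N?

Path from C to N: C–K–D–N, which has 3 edges.

3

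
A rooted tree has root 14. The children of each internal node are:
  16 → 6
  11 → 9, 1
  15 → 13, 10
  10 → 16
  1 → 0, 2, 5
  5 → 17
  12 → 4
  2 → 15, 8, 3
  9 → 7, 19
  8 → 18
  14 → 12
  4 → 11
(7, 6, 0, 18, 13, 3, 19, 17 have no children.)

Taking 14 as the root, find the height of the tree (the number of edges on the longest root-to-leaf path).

9

The longest root-to-leaf path is 14 → 12 → 4 → 11 → 1 → 2 → 15 → 10 → 16 → 6 (9 edges).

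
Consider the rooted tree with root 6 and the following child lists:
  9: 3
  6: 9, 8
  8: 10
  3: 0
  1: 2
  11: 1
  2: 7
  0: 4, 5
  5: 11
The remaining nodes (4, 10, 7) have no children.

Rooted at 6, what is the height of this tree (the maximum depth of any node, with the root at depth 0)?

A deepest node is 7, reached by 6 – 9 – 3 – 0 – 5 – 11 – 1 – 2 – 7.
That path has 8 edges, so the height is 8.

8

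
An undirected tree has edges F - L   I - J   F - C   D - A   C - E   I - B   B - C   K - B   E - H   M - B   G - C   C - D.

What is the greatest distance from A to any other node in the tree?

5

Distances from A peak at 5, attained at J.
A – D – C – B – I – J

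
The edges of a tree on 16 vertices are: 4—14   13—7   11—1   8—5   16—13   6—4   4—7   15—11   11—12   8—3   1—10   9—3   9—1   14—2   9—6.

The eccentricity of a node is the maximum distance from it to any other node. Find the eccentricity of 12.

The node farthest from 12 is 16, via 12 – 11 – 1 – 9 – 6 – 4 – 7 – 13 – 16 — 8 edges.

8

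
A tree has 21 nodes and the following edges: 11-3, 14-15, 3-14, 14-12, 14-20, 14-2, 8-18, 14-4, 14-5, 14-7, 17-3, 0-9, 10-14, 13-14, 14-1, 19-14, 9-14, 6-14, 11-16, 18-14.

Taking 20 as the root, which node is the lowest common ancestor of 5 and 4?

Path 5→root: 5 14 20; path 4→root: 4 14 20.
First common node: 14.

14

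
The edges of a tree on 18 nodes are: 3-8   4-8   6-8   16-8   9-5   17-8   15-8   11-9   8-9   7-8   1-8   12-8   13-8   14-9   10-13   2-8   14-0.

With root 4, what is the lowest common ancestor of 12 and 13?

8

12's ancestor chain is 12, 8, 4 and 13's is 13, 8, 4; they first meet at 8.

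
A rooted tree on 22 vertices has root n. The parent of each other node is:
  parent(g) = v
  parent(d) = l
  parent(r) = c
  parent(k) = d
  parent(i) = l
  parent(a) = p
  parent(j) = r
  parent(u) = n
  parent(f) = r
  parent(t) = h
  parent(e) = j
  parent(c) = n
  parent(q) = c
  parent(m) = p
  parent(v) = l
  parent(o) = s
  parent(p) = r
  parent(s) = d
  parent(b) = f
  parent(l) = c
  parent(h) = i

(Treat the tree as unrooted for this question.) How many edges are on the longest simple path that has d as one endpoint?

5

A farthest node from d is e (b, m, a also at distance 5).
The path d – l – c – r – j – e has 5 edges.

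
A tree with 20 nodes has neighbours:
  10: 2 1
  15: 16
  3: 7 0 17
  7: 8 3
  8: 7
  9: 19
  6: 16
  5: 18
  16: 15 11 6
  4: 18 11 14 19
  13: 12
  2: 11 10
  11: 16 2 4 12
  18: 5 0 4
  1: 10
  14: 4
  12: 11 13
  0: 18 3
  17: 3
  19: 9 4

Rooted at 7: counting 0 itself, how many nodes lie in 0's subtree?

The subtree rooted at 0 contains: 0, 18, 4, 5, 11, 19, 14, 2, 16, 12, 9, 10, 15, 6, 13, 1 — 16 nodes.

16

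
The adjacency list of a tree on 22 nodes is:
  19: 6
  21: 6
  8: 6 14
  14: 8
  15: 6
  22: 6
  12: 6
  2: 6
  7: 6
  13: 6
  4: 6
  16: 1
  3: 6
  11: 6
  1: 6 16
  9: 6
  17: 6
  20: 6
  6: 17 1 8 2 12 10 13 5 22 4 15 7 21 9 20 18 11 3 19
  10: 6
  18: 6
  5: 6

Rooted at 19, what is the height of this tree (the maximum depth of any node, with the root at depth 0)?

16 sits deepest: 19 → 6 → 1 → 16 — 3 edges from the root.

3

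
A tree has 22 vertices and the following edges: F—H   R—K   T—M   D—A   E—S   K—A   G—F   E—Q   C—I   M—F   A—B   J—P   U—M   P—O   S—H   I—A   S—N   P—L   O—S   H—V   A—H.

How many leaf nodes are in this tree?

12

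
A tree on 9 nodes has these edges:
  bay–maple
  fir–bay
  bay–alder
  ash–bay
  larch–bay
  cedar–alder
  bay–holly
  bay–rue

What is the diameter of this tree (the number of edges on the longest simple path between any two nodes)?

Starting from cedar, a farthest node is ash at distance 3.
One longest path: cedar-alder-bay-ash.
So the diameter is 3.

3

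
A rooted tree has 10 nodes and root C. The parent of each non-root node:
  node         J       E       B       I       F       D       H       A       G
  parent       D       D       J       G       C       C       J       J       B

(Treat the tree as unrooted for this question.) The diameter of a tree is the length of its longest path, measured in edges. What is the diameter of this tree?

6

Starting from I, a farthest node is F at distance 6.
One longest path: I–G–B–J–D–C–F.
So the diameter is 6.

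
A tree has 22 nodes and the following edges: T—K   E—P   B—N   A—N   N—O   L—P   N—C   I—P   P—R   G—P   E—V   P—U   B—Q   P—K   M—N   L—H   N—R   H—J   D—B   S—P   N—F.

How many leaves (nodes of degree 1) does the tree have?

14

Exactly 14 nodes have a single neighbour: A, C, D, F, G, I, J, M, O, Q, S, T, U, V.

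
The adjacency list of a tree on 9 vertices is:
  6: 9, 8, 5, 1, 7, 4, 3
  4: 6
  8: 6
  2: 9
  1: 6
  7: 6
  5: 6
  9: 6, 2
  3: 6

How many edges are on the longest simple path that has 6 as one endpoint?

A farthest node from 6 is 2.
The path 6–9–2 has 2 edges.

2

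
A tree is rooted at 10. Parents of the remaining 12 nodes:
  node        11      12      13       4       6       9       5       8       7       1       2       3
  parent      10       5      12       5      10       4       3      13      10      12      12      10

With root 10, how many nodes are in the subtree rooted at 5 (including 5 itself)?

8

Descendants of 5 (including itself): 5, 12, 4, 1, 13, 2, 9, 8. That's 8.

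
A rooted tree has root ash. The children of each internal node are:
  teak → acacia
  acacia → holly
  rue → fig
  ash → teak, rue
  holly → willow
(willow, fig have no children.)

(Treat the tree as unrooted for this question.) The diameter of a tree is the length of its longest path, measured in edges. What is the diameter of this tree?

6

A longest path is fig – rue – ash – teak – acacia – holly – willow, with 6 edges.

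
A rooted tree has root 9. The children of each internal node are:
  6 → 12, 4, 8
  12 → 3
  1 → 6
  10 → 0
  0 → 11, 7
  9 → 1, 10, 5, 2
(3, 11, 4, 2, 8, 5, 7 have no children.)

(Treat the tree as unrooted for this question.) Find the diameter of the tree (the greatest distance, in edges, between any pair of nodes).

7

BFS from 11 reaches 3 last, at distance 7; BFS from 3 confirms no node is farther.
Path: 11–0–10–9–1–6–12–3.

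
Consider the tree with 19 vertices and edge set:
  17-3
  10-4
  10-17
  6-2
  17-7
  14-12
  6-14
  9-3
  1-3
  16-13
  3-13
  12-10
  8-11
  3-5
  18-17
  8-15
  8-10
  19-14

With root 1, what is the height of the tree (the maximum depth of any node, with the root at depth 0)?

7

A deepest node is 2, reached by 1 → 3 → 17 → 10 → 12 → 14 → 6 → 2.
That path has 7 edges, so the height is 7.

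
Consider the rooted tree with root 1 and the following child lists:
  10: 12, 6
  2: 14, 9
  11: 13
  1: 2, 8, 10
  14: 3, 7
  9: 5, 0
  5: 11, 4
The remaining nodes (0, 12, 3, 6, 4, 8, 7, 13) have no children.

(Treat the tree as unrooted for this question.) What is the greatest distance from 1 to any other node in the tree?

A farthest node from 1 is 13.
The path 1-2-9-5-11-13 has 5 edges.

5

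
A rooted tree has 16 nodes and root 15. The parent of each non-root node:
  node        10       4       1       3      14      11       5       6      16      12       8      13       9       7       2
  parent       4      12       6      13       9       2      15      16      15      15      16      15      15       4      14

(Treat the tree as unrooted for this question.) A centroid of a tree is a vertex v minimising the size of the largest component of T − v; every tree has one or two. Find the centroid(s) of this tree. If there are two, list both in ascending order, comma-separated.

Delete 15: the remaining components have sizes 4, 4, 4, 2, 1. Max 4 ≤ 8, so 15 is a centroid.
No neighbour of 15 does as well, so 15 is the unique centroid.

15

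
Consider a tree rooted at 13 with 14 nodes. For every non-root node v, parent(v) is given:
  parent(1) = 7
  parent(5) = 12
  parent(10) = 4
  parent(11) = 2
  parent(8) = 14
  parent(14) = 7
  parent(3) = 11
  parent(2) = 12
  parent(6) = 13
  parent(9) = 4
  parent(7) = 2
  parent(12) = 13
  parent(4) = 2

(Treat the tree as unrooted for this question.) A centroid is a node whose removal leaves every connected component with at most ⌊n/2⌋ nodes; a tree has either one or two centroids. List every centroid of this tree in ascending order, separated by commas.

If 2 is removed the pieces have sizes 4, 4, 3, 2, all ≤ ⌊14/2⌋ = 7.
Every other node leaves some component of size > 7, so the centroid is unique.

2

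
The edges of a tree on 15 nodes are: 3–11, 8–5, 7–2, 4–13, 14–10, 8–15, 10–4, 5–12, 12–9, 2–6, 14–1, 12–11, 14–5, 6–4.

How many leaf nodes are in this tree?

The leaves are 1, 3, 7, 9, 13, 15.
That is 6 leaves.

6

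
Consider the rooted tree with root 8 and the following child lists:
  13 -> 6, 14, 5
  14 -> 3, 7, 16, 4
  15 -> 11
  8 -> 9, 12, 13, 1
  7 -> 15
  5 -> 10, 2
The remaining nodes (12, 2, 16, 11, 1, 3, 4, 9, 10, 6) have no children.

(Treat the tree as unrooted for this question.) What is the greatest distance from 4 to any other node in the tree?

A farthest node from 4 is 11 (12, 9, 1, 10, 2 also at distance 4).
The path 4 – 14 – 7 – 15 – 11 has 4 edges.

4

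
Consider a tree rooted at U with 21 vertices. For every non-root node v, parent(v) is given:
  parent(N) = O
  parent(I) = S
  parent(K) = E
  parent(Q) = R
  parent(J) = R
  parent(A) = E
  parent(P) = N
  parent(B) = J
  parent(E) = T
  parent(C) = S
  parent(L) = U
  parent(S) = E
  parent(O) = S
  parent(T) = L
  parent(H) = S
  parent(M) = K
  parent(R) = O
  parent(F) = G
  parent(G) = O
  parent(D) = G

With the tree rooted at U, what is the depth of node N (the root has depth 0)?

U → L → T → E → S → O → N — 6 edges.

6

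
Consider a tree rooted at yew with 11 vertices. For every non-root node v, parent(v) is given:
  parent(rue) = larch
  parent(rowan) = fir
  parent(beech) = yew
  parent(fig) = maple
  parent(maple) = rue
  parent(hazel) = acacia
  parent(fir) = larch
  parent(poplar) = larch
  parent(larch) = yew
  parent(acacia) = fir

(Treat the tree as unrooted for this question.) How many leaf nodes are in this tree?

5

Degree-1 nodes: beech, fig, hazel, poplar, rowan — 5 of them.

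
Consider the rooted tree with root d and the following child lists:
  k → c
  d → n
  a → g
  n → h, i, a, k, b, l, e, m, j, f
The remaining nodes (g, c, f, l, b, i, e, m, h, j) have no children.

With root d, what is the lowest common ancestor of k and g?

Ancestors of k (toward the root): k, n, d.
Ancestors of g: g, a, n, d.
The deepest node appearing in both lists is n.

n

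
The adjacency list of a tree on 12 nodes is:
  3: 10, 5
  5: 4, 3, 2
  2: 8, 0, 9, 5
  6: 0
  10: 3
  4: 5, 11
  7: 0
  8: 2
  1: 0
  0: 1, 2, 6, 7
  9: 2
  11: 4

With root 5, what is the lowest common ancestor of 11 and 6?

5

Ancestors of 11 (toward the root): 11, 4, 5.
Ancestors of 6: 6, 0, 2, 5.
The deepest node appearing in both lists is 5.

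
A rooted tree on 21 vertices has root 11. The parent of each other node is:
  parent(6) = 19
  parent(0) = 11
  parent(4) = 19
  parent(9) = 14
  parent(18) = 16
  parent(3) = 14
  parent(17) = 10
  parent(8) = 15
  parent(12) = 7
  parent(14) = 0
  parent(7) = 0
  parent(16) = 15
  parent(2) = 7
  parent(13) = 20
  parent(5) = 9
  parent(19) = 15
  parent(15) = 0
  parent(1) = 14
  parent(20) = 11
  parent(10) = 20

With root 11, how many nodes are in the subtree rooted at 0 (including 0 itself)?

16

Descendants of 0 (including itself): 0, 15, 14, 7, 8, 16, 19, 3, 9, 1, 12, 2, 18, 6, 4, 5. That's 16.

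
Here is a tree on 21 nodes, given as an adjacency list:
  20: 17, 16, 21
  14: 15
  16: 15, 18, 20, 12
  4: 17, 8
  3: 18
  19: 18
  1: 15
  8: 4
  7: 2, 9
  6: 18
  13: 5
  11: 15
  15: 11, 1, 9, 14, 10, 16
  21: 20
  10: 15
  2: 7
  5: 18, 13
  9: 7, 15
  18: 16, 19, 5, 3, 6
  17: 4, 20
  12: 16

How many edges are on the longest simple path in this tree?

8

A longest path is 8 – 4 – 17 – 20 – 16 – 15 – 9 – 7 – 2, with 8 edges.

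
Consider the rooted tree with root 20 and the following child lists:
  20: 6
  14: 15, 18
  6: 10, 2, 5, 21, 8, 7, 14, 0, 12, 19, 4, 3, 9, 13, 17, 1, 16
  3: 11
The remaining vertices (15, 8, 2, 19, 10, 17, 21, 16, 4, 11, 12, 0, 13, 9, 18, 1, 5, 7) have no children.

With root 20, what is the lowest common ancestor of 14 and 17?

Path 14→root: 14 6 20; path 17→root: 17 6 20.
First common node: 6.

6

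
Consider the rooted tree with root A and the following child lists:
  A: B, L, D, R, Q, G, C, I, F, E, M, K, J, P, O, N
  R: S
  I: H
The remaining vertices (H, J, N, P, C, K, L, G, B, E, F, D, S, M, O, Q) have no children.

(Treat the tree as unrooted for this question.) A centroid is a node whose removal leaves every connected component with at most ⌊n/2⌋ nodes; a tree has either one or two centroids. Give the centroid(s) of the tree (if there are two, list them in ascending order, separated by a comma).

A

Delete A: the remaining components have sizes 2, 2, 1, 1, 1, 1, 1, 1, 1, 1, 1, 1, 1, 1, 1, 1. Max 2 ≤ 9, so A is a centroid.
No neighbour of A does as well, so A is the unique centroid.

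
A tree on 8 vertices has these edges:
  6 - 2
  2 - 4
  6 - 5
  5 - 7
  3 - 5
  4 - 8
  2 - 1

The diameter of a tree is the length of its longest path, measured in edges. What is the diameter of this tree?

A longest path is 8 - 4 - 2 - 6 - 5 - 7, with 5 edges.

5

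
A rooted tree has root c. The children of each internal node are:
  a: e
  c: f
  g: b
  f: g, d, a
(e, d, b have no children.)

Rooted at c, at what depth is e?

3

Path from c to e: c – f – a – e, which has 3 edges.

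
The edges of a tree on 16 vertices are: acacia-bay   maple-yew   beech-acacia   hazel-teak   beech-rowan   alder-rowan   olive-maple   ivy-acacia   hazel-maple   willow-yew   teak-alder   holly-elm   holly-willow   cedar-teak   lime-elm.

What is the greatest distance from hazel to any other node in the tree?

6

Distances from hazel peak at 6, attained at bay (ivy, lime also at distance 6).
hazel-teak-alder-rowan-beech-acacia-bay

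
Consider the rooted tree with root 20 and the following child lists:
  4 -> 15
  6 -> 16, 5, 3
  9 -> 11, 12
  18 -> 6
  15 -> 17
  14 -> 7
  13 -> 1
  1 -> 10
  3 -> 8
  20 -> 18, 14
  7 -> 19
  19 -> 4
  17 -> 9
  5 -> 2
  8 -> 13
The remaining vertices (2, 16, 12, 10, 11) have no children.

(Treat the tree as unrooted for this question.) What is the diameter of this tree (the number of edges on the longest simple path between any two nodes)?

A longest path is 10-1-13-8-3-6-18-20-14-7-19-4-15-17-9-12, with 15 edges.

15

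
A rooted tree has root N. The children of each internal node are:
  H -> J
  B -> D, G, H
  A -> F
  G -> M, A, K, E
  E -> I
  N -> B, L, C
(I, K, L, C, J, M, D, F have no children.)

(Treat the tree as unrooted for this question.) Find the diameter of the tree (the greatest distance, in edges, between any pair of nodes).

5

Starting from L, a farthest node is I at distance 5.
One longest path: L - N - B - G - E - I.
So the diameter is 5.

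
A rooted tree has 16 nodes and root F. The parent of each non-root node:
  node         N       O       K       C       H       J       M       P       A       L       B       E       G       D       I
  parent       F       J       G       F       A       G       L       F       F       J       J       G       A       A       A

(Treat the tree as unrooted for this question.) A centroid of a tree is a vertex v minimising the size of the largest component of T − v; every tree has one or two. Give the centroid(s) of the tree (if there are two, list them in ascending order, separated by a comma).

Delete G: the remaining components have sizes 8, 5, 1, 1. Max 8 ≤ 8, so G is a centroid.
A is adjacent to G and is also a centroid (the largest component after removing it is likewise 8).

A, G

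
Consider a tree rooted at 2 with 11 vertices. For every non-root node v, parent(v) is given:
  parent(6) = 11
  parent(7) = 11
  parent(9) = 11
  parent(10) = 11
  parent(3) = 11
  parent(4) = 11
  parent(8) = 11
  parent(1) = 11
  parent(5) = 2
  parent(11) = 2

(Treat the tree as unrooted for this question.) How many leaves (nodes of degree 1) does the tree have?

Exactly 9 nodes have a single neighbour: 1, 3, 4, 5, 6, 7, 8, 9, 10.

9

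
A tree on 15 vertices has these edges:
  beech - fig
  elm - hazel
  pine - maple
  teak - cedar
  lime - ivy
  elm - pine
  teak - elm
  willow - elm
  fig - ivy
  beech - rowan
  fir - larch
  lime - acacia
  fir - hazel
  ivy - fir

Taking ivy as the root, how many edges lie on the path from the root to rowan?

Path from ivy to rowan: ivy – fig – beech – rowan, which has 3 edges.

3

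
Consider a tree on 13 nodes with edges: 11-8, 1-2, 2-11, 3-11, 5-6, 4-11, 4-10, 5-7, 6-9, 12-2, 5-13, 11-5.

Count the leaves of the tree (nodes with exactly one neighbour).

8

Degree-1 nodes: 1, 3, 7, 8, 9, 10, 12, 13 — 8 of them.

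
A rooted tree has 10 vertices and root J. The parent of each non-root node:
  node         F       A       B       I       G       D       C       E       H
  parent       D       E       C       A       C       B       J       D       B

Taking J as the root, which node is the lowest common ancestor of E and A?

E's ancestor chain is E, D, B, C, J and A's is A, E, D, B, C, J; they first meet at E.

E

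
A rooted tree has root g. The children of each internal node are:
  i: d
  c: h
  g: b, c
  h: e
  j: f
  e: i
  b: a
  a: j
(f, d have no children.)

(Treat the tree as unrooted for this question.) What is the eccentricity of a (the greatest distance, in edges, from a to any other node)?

A farthest node from a is d.
The path a–b–g–c–h–e–i–d has 7 edges.

7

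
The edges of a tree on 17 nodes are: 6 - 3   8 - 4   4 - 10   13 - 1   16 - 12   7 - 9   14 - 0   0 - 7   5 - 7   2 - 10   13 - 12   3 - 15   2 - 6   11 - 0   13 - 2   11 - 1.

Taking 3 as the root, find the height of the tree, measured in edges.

A deepest node is 5, reached by 3 – 6 – 2 – 13 – 1 – 11 – 0 – 7 – 5.
That path has 8 edges, so the height is 8.

8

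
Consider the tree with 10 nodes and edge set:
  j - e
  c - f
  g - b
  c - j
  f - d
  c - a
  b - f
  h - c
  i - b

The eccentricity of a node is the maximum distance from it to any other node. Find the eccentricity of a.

Distances from a peak at 4, attained at g (i also at distance 4).
a-c-f-b-g

4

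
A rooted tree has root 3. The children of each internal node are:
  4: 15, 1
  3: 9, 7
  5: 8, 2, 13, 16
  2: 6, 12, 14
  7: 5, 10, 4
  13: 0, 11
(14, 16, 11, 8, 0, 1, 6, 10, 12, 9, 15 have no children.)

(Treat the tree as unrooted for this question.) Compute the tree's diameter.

A longest path is 12 – 2 – 5 – 7 – 3 – 9, with 5 edges.

5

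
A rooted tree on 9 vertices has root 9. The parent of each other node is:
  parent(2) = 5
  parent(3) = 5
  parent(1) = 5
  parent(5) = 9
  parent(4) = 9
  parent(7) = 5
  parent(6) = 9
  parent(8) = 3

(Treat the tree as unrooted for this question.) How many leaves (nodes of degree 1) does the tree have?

Degree-1 nodes: 1, 2, 4, 6, 7, 8 — 6 of them.

6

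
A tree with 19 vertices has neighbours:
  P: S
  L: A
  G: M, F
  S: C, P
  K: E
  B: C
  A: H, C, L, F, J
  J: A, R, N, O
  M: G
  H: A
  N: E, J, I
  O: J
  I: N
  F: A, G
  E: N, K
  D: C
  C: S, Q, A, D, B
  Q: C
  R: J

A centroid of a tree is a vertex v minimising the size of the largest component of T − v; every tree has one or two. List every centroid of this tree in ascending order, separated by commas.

Removing A splits the tree into components of sizes 7, 6, 3, 1, 1; the largest is 7 ≤ ⌊19/2⌋ = 9.
No neighbour of A does as well, so A is the unique centroid.

A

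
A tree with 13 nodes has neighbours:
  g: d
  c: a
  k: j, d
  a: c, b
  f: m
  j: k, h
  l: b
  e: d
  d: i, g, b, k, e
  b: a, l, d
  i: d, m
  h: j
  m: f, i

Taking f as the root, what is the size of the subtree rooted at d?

10

d's subtree: {d, b, k, g, e, a, l, j, c, h}, size 10.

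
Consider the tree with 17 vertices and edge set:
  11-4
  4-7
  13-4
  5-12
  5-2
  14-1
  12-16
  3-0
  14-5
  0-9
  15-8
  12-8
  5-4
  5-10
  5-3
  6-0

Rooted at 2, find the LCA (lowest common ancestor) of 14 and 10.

5

Ancestors of 14 (toward the root): 14, 5, 2.
Ancestors of 10: 10, 5, 2.
The deepest node appearing in both lists is 5.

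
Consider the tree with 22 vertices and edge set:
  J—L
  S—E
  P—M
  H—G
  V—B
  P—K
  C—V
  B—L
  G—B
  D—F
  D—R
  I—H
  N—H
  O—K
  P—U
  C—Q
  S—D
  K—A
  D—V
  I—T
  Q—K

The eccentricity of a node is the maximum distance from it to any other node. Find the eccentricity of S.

Distances from S peak at 7, attained at M (U, T also at distance 7).
S-D-V-C-Q-K-P-M

7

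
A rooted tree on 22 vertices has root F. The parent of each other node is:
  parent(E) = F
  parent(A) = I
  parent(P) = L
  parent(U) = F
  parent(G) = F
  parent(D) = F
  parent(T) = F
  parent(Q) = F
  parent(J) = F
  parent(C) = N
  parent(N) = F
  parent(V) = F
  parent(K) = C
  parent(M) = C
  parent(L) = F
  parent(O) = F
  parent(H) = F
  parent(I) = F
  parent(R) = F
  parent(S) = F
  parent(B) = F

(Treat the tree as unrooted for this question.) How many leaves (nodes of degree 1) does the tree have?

17

Exactly 17 nodes have a single neighbour: A, B, D, E, G, H, J, K, M, O, P, Q, R, S, T, U, V.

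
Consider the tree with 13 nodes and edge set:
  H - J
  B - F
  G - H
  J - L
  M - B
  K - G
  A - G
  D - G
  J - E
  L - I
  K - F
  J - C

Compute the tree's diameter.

8

BFS from M reaches I last, at distance 8; BFS from I confirms no node is farther.
Path: M - B - F - K - G - H - J - L - I.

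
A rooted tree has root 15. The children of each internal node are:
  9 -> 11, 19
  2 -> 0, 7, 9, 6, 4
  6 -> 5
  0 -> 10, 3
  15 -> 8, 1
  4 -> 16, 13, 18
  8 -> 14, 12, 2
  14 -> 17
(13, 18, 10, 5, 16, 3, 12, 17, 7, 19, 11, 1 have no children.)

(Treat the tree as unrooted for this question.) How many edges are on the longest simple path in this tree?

5

BFS from 17 reaches 13 last, at distance 5; BFS from 13 confirms no node is farther.
Path: 17 – 14 – 8 – 2 – 4 – 13.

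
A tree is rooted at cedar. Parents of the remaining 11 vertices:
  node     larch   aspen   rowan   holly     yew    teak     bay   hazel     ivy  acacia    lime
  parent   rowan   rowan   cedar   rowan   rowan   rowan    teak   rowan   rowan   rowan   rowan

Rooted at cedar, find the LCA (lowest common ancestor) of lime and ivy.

rowan

Path lime→root: lime rowan cedar; path ivy→root: ivy rowan cedar.
First common node: rowan.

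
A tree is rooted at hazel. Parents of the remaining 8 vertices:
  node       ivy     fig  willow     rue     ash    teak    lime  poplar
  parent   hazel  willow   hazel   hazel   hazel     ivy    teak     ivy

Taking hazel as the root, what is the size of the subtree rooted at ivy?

4

ivy's subtree: {ivy, poplar, teak, lime}, size 4.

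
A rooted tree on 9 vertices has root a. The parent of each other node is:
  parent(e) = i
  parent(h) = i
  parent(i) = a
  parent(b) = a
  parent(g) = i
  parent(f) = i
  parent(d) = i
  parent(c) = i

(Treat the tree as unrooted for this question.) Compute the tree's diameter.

3

BFS from b reaches e last, at distance 3; BFS from e confirms no node is farther.
Path: b - a - i - e.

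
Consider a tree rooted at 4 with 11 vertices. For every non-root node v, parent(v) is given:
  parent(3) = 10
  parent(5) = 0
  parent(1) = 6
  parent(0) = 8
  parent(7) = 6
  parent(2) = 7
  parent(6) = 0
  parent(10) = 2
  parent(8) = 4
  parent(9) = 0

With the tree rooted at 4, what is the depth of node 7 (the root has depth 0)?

4 – 8 – 0 – 6 – 7 — 4 edges.

4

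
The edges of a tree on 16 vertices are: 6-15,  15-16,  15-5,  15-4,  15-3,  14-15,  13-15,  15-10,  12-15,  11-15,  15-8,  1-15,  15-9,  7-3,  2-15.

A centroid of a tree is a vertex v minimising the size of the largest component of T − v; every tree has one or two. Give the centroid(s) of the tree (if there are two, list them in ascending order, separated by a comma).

15

Removing 15 splits the tree into components of sizes 2, 1, 1, 1, 1, 1, 1, 1, 1, 1, 1, 1, 1, 1; the largest is 2 ≤ ⌊16/2⌋ = 8.
No neighbour of 15 does as well, so 15 is the unique centroid.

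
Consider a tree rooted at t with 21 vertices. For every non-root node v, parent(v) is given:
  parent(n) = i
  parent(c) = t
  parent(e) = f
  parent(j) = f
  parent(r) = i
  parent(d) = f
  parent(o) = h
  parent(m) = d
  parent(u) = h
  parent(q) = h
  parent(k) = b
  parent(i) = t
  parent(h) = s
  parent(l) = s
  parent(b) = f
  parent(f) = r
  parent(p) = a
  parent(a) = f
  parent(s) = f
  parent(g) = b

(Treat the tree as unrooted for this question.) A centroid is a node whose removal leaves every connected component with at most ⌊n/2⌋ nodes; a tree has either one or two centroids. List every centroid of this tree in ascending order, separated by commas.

Removing f splits the tree into components of sizes 6, 5, 3, 2, 2, 1, 1; the largest is 6 ≤ ⌊21/2⌋ = 10.
Every other node leaves some component of size > 10, so the centroid is unique.

f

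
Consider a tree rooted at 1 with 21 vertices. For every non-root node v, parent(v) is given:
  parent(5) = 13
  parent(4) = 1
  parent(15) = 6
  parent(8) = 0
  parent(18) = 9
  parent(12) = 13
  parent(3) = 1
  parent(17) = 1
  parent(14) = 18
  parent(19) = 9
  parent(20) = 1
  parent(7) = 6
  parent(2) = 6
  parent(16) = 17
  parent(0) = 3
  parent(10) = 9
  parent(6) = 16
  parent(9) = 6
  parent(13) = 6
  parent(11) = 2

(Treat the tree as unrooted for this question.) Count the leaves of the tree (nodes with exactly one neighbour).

11

Degree-1 nodes: 4, 5, 7, 8, 10, 11, 12, 14, 15, 19, 20 — 11 of them.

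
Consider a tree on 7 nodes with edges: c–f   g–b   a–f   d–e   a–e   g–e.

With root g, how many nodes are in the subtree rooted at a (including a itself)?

3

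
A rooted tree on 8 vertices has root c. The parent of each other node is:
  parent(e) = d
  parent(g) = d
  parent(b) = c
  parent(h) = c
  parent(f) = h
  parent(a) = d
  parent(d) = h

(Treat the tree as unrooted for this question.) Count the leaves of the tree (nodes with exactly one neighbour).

5

Degree-1 nodes: a, b, e, f, g — 5 of them.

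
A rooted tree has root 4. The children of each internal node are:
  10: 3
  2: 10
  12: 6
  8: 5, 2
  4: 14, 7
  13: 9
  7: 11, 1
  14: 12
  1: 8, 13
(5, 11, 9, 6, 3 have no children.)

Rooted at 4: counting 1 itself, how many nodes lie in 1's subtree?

8

Descendants of 1 (including itself): 1, 13, 8, 9, 5, 2, 10, 3. That's 8.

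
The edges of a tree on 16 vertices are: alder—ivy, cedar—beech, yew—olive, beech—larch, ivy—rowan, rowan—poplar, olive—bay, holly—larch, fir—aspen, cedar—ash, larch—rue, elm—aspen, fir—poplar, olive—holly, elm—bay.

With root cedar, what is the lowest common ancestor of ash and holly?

ash's ancestor chain is ash, cedar and holly's is holly, larch, beech, cedar; they first meet at cedar.

cedar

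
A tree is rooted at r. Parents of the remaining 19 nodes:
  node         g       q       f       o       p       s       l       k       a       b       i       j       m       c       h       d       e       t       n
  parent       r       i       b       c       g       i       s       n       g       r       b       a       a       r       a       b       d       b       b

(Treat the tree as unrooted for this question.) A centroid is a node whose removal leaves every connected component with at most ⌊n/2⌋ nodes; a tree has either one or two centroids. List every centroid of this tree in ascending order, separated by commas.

b

Removing b splits the tree into components of sizes 9, 4, 2, 2, 1, 1; the largest is 9 ≤ ⌊20/2⌋ = 10.
Every other node leaves some component of size > 10, so the centroid is unique.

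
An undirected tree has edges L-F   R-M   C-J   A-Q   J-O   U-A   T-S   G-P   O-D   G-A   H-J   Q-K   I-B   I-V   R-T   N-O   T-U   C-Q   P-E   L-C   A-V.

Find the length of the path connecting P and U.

3

The path is P - G - A - U, which has 3 edges.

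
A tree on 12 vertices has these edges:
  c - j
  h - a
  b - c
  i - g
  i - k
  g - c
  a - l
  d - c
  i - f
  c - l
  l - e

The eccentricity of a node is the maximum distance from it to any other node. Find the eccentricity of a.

5

A farthest node from a is k (f also at distance 5).
The path a–l–c–g–i–k has 5 edges.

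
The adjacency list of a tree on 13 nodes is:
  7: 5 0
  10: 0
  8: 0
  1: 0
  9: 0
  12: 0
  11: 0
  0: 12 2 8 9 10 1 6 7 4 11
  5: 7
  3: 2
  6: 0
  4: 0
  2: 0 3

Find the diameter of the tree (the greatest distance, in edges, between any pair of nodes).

4

A longest path is 5 – 7 – 0 – 2 – 3, with 4 edges.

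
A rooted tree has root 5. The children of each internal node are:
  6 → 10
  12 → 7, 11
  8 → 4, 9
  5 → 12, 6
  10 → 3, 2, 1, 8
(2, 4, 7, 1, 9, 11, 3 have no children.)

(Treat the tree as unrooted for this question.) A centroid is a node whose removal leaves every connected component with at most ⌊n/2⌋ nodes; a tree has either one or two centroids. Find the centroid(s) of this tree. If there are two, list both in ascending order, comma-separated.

Delete 10: the remaining components have sizes 5, 3, 1, 1, 1. Max 5 ≤ 6, so 10 is a centroid.
Every other node leaves some component of size > 6, so the centroid is unique.

10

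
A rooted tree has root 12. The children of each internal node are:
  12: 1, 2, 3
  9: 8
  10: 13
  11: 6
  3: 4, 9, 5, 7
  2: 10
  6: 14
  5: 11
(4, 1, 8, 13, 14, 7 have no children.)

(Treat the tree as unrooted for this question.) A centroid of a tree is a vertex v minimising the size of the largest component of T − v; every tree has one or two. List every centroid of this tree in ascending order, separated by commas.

3

Delete 3: the remaining components have sizes 5, 4, 2, 1, 1. Max 5 ≤ 7, so 3 is a centroid.
No neighbour of 3 does as well, so 3 is the unique centroid.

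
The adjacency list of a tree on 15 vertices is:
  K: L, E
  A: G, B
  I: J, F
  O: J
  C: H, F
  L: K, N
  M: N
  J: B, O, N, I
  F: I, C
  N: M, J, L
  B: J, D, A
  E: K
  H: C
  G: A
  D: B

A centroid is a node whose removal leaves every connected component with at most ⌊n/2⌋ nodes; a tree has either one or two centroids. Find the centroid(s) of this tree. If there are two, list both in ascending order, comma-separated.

If J is removed the pieces have sizes 5, 4, 4, 1, all ≤ ⌊15/2⌋ = 7.
Every other node leaves some component of size > 7, so the centroid is unique.

J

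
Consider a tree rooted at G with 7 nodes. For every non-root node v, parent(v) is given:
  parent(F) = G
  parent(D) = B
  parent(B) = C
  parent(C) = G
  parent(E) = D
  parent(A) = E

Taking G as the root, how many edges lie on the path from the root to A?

Path from G to A: G–C–B–D–E–A, which has 5 edges.

5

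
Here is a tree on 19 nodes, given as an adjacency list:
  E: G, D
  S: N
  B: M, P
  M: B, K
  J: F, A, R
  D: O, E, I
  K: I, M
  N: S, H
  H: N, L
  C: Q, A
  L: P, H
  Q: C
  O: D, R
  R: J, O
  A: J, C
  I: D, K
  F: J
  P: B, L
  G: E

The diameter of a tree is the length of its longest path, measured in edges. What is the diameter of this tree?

15

BFS from S reaches Q last, at distance 15; BFS from Q confirms no node is farther.
Path: S – N – H – L – P – B – M – K – I – D – O – R – J – A – C – Q.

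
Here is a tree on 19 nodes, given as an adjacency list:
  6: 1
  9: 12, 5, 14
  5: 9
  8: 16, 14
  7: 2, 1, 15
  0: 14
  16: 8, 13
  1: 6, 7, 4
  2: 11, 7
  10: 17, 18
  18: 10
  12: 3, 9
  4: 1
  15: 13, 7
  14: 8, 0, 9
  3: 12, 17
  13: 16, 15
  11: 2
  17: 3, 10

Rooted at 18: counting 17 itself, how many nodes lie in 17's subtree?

Descendants of 17 (including itself): 17, 3, 12, 9, 14, 5, 8, 0, 16, 13, 15, 7, 1, 2, 4, 6, 11. That's 17.

17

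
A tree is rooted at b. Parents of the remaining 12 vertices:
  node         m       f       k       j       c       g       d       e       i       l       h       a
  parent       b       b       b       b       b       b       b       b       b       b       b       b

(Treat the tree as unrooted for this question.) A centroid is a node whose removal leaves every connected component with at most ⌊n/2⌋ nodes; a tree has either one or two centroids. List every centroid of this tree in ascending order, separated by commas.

b

Delete b: the remaining components have sizes 1, 1, 1, 1, 1, 1, 1, 1, 1, 1, 1, 1. Max 1 ≤ 6, so b is a centroid.
Every other node leaves some component of size > 6, so the centroid is unique.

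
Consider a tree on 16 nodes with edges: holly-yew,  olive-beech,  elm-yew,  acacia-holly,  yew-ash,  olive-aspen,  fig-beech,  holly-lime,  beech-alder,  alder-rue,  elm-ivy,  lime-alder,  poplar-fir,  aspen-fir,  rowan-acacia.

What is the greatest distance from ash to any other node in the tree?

9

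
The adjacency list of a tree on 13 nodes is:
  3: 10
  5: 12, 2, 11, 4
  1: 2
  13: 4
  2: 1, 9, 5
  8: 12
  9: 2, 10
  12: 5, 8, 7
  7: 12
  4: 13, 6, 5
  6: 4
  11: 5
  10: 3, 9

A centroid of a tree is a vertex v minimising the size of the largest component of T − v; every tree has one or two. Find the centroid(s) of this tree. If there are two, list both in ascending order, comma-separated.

If 5 is removed the pieces have sizes 5, 3, 3, 1, all ≤ ⌊13/2⌋ = 6.
Every other node leaves some component of size > 6, so the centroid is unique.

5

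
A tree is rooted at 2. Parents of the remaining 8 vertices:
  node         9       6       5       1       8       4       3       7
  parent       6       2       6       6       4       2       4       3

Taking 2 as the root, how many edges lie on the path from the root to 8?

2 → 4 → 8 — 2 edges.

2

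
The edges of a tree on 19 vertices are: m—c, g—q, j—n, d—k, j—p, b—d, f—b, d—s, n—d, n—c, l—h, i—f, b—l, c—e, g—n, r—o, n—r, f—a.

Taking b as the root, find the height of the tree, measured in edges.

4

o sits deepest: b-d-n-r-o — 4 edges from the root.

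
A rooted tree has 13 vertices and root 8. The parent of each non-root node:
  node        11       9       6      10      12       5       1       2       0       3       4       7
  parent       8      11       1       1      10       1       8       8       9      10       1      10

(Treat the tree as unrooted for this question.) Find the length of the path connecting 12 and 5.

The path is 12–10–1–5, which has 3 edges.

3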